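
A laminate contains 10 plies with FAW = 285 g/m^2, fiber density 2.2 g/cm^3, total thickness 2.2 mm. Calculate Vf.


Vf = n * FAW / (rho_f * h * 1000) = 10 * 285 / (2.2 * 2.2 * 1000) = 0.5888

0.5888


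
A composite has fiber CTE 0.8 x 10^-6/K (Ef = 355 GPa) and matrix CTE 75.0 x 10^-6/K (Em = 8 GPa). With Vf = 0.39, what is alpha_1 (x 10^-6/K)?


E1 = Ef*Vf + Em*(1-Vf) = 143.33
alpha_1 = (alpha_f*Ef*Vf + alpha_m*Em*(1-Vf))/E1 = 3.33 x 10^-6/K

3.33 x 10^-6/K


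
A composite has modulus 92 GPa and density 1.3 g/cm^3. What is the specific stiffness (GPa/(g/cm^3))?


Specific stiffness = E/rho = 92/1.3 = 70.8 GPa/(g/cm^3)

70.8 GPa/(g/cm^3)


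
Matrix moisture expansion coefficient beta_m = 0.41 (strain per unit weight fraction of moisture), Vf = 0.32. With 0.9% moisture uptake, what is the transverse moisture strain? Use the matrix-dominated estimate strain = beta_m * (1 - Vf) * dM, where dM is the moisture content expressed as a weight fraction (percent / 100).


dM = 0.9/100 = 0.009
strain = beta_m * (1-Vf) * dM = 0.41 * 0.68 * 0.009 = 0.0025092

0.0025092


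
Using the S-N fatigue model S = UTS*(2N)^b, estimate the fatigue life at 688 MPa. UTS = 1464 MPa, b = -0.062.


N = 0.5 * (S/UTS)^(1/b) = 0.5 * (688/1464)^(1/-0.062) = 97393.2121 cycles

97393.2121 cycles


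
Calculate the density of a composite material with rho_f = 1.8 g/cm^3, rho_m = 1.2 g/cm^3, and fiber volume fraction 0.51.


rho_c = rho_f*Vf + rho_m*(1-Vf) = 1.8*0.51 + 1.2*0.49 = 1.506 g/cm^3

1.506 g/cm^3


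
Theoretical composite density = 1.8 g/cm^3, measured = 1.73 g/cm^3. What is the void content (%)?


Void% = (rho_theo - rho_actual)/rho_theo * 100 = (1.8 - 1.73)/1.8 * 100 = 3.89%

3.89%


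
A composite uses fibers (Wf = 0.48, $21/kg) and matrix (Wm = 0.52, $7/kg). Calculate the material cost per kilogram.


Cost = cost_f*Wf + cost_m*Wm = 21*0.48 + 7*0.52 = $13.72/kg

$13.72/kg


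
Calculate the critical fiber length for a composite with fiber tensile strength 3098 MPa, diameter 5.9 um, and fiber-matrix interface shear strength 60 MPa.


Lc = sigma_f * d / (2 * tau_i) = 3098 * 5.9 / (2 * 60) = 152.3 um

152.3 um


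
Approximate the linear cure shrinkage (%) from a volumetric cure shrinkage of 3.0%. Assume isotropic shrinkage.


Linear shrinkage ≈ vol_shrink/3 = 3.0/3 = 1.0%

1.0%


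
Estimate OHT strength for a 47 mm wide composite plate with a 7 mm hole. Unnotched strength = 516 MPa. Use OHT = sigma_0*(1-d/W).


OHT = sigma_0*(1-d/W) = 516*(1-7/47) = 439.1 MPa

439.1 MPa


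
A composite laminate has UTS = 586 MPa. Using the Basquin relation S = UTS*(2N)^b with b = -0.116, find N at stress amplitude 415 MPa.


N = 0.5 * (S/UTS)^(1/b) = 0.5 * (415/586)^(1/-0.116) = 9.7899 cycles

9.7899 cycles


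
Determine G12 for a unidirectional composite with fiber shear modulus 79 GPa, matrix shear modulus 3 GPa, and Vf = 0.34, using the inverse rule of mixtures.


1/G12 = Vf/Gf + (1-Vf)/Gm = 0.34/79 + 0.66/3
G12 = 4.46 GPa

4.46 GPa


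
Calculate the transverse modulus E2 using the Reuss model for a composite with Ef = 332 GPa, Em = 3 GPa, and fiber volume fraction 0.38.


1/E2 = Vf/Ef + (1-Vf)/Em = 0.38/332 + 0.62/3
E2 = 4.81 GPa

4.81 GPa


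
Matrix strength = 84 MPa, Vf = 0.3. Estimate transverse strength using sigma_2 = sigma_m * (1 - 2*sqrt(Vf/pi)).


factor = 1 - 2*sqrt(0.3/pi) = 0.382
sigma_2 = 84 * 0.382 = 32.08 MPa

32.08 MPa


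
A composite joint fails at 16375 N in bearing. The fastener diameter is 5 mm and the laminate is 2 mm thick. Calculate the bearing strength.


sigma_br = F/(d*h) = 16375/(5*2) = 1637.5 MPa

1637.5 MPa


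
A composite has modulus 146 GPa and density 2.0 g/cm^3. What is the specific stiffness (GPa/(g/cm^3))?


Specific stiffness = E/rho = 146/2.0 = 73.0 GPa/(g/cm^3)

73.0 GPa/(g/cm^3)


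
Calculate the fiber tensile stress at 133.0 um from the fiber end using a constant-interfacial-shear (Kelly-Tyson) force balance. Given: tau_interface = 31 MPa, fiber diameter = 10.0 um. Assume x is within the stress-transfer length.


Force balance: sigma_f * (pi*d^2/4) = tau * (pi*d) * x  ->  sigma_f = 4 * tau * x / d
sigma_f = 4 * 31 * 133.0 / 10.0 = 1649.2 MPa

1649.2 MPa


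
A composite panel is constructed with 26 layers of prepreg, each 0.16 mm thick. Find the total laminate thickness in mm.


h = n * t_ply = 26 * 0.16 = 4.16 mm

4.16 mm


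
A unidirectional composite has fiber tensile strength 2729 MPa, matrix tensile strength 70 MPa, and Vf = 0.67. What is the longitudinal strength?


sigma_1 = sigma_f*Vf + sigma_m*(1-Vf) = 2729*0.67 + 70*0.33 = 1851.5 MPa

1851.5 MPa


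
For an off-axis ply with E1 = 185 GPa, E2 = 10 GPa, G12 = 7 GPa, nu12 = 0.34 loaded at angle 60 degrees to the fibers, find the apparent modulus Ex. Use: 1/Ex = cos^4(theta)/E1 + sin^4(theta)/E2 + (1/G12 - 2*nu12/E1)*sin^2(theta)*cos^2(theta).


cos^4(60) = 0.0625, sin^4(60) = 0.5625, sin^2(60)*cos^2(60) = 0.1875
1/G12 - 2*nu12/E1 = 1/7 - 2*0.34/185 = 0.139181 GPa^-1
1/Ex = 0.0625/185 + 0.5625/10 + 0.139181*0.1875 = 0.0826844 GPa^-1
Ex = 12.09 GPa

12.09 GPa


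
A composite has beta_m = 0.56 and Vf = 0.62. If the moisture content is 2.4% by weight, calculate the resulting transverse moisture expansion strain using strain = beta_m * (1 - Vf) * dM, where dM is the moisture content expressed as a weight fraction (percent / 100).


dM = 2.4/100 = 0.024
strain = beta_m * (1-Vf) * dM = 0.56 * 0.38 * 0.024 = 0.0051072

0.0051072


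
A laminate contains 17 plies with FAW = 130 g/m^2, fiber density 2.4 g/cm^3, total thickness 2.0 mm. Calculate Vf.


Vf = n * FAW / (rho_f * h * 1000) = 17 * 130 / (2.4 * 2.0 * 1000) = 0.4604

0.4604


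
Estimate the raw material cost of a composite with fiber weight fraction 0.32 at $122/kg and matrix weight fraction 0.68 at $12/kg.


Cost = cost_f*Wf + cost_m*Wm = 122*0.32 + 12*0.68 = $47.2/kg

$47.2/kg


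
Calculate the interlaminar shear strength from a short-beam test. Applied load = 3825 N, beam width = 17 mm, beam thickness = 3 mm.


ILSS = 3F/(4bh) = 3*3825/(4*17*3) = 56.25 MPa

56.25 MPa


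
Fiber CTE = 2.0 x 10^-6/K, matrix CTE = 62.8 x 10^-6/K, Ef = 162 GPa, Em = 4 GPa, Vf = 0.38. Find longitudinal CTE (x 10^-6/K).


E1 = Ef*Vf + Em*(1-Vf) = 64.04
alpha_1 = (alpha_f*Ef*Vf + alpha_m*Em*(1-Vf))/E1 = 4.35 x 10^-6/K

4.35 x 10^-6/K


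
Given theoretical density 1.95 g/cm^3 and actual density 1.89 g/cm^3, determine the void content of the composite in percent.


Void% = (rho_theo - rho_actual)/rho_theo * 100 = (1.95 - 1.89)/1.95 * 100 = 3.08%

3.08%


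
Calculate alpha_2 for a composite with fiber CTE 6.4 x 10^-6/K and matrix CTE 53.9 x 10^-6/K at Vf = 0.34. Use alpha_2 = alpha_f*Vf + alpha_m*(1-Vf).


alpha_2 = alpha_f*Vf + alpha_m*(1-Vf) = 6.4*0.34 + 53.9*0.66 = 37.8 x 10^-6/K

37.8 x 10^-6/K


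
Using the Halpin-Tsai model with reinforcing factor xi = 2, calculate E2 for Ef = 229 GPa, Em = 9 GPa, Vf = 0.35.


eta = (Ef/Em - 1)/(Ef/Em + xi) = (25.4444 - 1)/(25.4444 + 2) = 0.8907
E2 = Em*(1+xi*eta*Vf)/(1-eta*Vf) = 21.23 GPa

21.23 GPa


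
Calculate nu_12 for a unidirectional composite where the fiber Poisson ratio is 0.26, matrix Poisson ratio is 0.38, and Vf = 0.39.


nu_12 = nu_f*Vf + nu_m*(1-Vf) = 0.26*0.39 + 0.38*0.61 = 0.3332

0.3332


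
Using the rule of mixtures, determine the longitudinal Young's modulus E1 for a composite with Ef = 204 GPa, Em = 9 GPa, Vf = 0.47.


E1 = Ef*Vf + Em*(1-Vf) = 204*0.47 + 9*0.53 = 100.65 GPa

100.65 GPa


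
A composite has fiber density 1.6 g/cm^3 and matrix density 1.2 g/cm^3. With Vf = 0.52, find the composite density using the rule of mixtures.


rho_c = rho_f*Vf + rho_m*(1-Vf) = 1.6*0.52 + 1.2*0.48 = 1.408 g/cm^3

1.408 g/cm^3


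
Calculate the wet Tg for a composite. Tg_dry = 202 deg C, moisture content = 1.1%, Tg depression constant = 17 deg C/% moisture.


Tg_wet = Tg_dry - k*moisture = 202 - 17*1.1 = 183.3 deg C

183.3 deg C


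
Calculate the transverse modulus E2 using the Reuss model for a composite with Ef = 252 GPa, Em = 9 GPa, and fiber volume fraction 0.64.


1/E2 = Vf/Ef + (1-Vf)/Em = 0.64/252 + 0.36/9
E2 = 23.51 GPa

23.51 GPa


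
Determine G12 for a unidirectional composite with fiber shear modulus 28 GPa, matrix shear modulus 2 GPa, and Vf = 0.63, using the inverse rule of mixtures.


1/G12 = Vf/Gf + (1-Vf)/Gm = 0.63/28 + 0.37/2
G12 = 4.82 GPa

4.82 GPa


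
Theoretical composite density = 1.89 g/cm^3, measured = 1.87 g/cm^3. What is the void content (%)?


Void% = (rho_theo - rho_actual)/rho_theo * 100 = (1.89 - 1.87)/1.89 * 100 = 1.06%

1.06%


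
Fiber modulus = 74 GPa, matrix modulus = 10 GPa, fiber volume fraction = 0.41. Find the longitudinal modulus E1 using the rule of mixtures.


E1 = Ef*Vf + Em*(1-Vf) = 74*0.41 + 10*0.59 = 36.24 GPa

36.24 GPa


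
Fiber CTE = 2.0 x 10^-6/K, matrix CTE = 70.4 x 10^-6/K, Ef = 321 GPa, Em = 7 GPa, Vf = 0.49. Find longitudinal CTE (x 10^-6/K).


E1 = Ef*Vf + Em*(1-Vf) = 160.86
alpha_1 = (alpha_f*Ef*Vf + alpha_m*Em*(1-Vf))/E1 = 3.52 x 10^-6/K

3.52 x 10^-6/K


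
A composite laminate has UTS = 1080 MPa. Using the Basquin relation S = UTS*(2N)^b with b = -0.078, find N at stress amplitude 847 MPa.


N = 0.5 * (S/UTS)^(1/b) = 0.5 * (847/1080)^(1/-0.078) = 11.2733 cycles

11.2733 cycles


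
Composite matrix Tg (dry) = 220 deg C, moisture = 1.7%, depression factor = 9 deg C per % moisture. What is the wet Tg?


Tg_wet = Tg_dry - k*moisture = 220 - 9*1.7 = 204.7 deg C

204.7 deg C


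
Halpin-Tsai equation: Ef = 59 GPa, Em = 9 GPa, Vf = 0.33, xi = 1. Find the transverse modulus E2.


eta = (Ef/Em - 1)/(Ef/Em + xi) = (6.5556 - 1)/(6.5556 + 1) = 0.7353
E2 = Em*(1+xi*eta*Vf)/(1-eta*Vf) = 14.77 GPa

14.77 GPa


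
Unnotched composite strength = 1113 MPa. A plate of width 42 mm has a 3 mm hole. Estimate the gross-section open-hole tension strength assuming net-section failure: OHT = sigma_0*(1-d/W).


OHT = sigma_0*(1-d/W) = 1113*(1-3/42) = 1033.5 MPa

1033.5 MPa


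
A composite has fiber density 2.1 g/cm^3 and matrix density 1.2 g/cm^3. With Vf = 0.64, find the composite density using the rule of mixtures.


rho_c = rho_f*Vf + rho_m*(1-Vf) = 2.1*0.64 + 1.2*0.36 = 1.776 g/cm^3

1.776 g/cm^3


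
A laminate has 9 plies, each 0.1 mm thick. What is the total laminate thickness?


h = n * t_ply = 9 * 0.1 = 0.9 mm

0.9 mm


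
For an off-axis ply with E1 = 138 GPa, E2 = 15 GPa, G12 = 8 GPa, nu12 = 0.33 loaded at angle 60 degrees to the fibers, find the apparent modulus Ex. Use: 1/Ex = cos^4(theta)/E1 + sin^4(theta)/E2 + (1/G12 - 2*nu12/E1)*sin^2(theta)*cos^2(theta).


cos^4(60) = 0.0625, sin^4(60) = 0.5625, sin^2(60)*cos^2(60) = 0.1875
1/G12 - 2*nu12/E1 = 1/8 - 2*0.33/138 = 0.120217 GPa^-1
1/Ex = 0.0625/138 + 0.5625/15 + 0.120217*0.1875 = 0.0604937 GPa^-1
Ex = 16.53 GPa

16.53 GPa


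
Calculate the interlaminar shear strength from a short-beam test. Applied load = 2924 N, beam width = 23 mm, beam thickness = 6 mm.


ILSS = 3F/(4bh) = 3*2924/(4*23*6) = 15.89 MPa

15.89 MPa


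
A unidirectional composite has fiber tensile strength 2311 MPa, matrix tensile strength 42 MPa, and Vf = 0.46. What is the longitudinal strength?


sigma_1 = sigma_f*Vf + sigma_m*(1-Vf) = 2311*0.46 + 42*0.54 = 1085.7 MPa

1085.7 MPa


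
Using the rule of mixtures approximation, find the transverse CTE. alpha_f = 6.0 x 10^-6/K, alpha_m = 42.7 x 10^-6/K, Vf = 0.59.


alpha_2 = alpha_f*Vf + alpha_m*(1-Vf) = 6.0*0.59 + 42.7*0.41 = 21.0 x 10^-6/K

21.0 x 10^-6/K


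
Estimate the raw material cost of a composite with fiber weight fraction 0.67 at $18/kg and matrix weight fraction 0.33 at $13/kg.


Cost = cost_f*Wf + cost_m*Wm = 18*0.67 + 13*0.33 = $16.35/kg

$16.35/kg


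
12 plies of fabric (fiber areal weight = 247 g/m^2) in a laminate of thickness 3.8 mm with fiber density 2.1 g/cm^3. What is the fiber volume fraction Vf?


Vf = n * FAW / (rho_f * h * 1000) = 12 * 247 / (2.1 * 3.8 * 1000) = 0.3714

0.3714


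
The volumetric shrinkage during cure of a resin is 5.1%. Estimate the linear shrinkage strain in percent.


Linear shrinkage ≈ vol_shrink/3 = 5.1/3 = 1.7%

1.7%


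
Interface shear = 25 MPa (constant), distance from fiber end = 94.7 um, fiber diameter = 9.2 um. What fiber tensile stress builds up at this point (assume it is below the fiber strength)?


Force balance: sigma_f * (pi*d^2/4) = tau * (pi*d) * x  ->  sigma_f = 4 * tau * x / d
sigma_f = 4 * 25 * 94.7 / 9.2 = 1029.3 MPa

1029.3 MPa


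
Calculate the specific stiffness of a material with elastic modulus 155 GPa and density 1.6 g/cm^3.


Specific stiffness = E/rho = 155/1.6 = 96.9 GPa/(g/cm^3)

96.9 GPa/(g/cm^3)


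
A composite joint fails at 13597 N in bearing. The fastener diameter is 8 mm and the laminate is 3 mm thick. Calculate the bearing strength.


sigma_br = F/(d*h) = 13597/(8*3) = 566.5 MPa

566.5 MPa


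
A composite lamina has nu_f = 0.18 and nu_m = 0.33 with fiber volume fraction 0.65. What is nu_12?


nu_12 = nu_f*Vf + nu_m*(1-Vf) = 0.18*0.65 + 0.33*0.35 = 0.2325

0.2325


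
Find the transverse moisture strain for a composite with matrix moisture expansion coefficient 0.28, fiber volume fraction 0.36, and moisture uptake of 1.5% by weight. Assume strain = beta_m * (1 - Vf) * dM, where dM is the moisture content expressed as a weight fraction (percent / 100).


dM = 1.5/100 = 0.015
strain = beta_m * (1-Vf) * dM = 0.28 * 0.64 * 0.015 = 0.002688

0.002688


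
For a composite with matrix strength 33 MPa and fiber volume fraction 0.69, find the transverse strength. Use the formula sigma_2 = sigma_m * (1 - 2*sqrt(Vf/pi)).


factor = 1 - 2*sqrt(0.69/pi) = 0.0627
sigma_2 = 33 * 0.0627 = 2.07 MPa

2.07 MPa


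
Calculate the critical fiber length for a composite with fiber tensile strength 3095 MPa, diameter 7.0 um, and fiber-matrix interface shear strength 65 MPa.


Lc = sigma_f * d / (2 * tau_i) = 3095 * 7.0 / (2 * 65) = 166.7 um

166.7 um


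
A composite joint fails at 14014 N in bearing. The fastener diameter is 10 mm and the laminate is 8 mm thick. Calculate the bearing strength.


sigma_br = F/(d*h) = 14014/(10*8) = 175.2 MPa

175.2 MPa


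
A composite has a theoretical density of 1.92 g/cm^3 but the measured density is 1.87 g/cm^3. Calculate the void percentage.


Void% = (rho_theo - rho_actual)/rho_theo * 100 = (1.92 - 1.87)/1.92 * 100 = 2.6%

2.6%


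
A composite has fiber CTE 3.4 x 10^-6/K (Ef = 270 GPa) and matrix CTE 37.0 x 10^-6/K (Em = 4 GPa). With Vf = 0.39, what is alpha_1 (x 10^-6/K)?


E1 = Ef*Vf + Em*(1-Vf) = 107.74
alpha_1 = (alpha_f*Ef*Vf + alpha_m*Em*(1-Vf))/E1 = 4.16 x 10^-6/K

4.16 x 10^-6/K


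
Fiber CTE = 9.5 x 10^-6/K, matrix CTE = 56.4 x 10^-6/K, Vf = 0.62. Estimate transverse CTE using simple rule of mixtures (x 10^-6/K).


alpha_2 = alpha_f*Vf + alpha_m*(1-Vf) = 9.5*0.62 + 56.4*0.38 = 27.3 x 10^-6/K

27.3 x 10^-6/K


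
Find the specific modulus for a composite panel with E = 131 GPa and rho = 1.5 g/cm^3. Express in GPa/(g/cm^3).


Specific stiffness = E/rho = 131/1.5 = 87.3 GPa/(g/cm^3)

87.3 GPa/(g/cm^3)


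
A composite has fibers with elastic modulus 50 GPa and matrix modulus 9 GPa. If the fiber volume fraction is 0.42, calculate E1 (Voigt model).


E1 = Ef*Vf + Em*(1-Vf) = 50*0.42 + 9*0.58 = 26.22 GPa

26.22 GPa


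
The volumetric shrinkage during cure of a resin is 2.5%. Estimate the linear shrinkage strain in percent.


Linear shrinkage ≈ vol_shrink/3 = 2.5/3 = 0.833%

0.833%


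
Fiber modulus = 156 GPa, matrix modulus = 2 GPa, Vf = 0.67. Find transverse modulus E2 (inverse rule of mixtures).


1/E2 = Vf/Ef + (1-Vf)/Em = 0.67/156 + 0.33/2
E2 = 5.91 GPa

5.91 GPa


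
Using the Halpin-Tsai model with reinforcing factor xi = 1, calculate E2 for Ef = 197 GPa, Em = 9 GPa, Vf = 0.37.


eta = (Ef/Em - 1)/(Ef/Em + xi) = (21.8889 - 1)/(21.8889 + 1) = 0.9126
E2 = Em*(1+xi*eta*Vf)/(1-eta*Vf) = 18.18 GPa

18.18 GPa


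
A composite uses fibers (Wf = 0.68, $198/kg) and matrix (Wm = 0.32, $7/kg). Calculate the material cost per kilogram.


Cost = cost_f*Wf + cost_m*Wm = 198*0.68 + 7*0.32 = $136.88/kg

$136.88/kg


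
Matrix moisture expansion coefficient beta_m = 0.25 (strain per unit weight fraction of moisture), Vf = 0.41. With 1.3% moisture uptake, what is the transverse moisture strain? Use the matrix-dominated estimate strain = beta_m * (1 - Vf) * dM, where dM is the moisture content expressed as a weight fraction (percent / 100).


dM = 1.3/100 = 0.013
strain = beta_m * (1-Vf) * dM = 0.25 * 0.59 * 0.013 = 0.0019175

0.0019175


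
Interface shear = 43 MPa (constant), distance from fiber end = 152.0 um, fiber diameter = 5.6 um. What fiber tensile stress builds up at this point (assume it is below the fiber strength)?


Force balance: sigma_f * (pi*d^2/4) = tau * (pi*d) * x  ->  sigma_f = 4 * tau * x / d
sigma_f = 4 * 43 * 152.0 / 5.6 = 4668.6 MPa

4668.6 MPa


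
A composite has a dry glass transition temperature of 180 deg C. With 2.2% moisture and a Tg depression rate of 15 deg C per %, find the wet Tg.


Tg_wet = Tg_dry - k*moisture = 180 - 15*2.2 = 147.0 deg C

147.0 deg C


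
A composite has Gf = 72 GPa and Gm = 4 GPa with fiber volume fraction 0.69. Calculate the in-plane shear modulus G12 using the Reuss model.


1/G12 = Vf/Gf + (1-Vf)/Gm = 0.69/72 + 0.31/4
G12 = 11.48 GPa

11.48 GPa


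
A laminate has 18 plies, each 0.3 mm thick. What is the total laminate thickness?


h = n * t_ply = 18 * 0.3 = 5.4 mm

5.4 mm


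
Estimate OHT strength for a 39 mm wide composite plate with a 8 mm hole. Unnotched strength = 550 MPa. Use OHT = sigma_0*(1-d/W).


OHT = sigma_0*(1-d/W) = 550*(1-8/39) = 437.2 MPa

437.2 MPa


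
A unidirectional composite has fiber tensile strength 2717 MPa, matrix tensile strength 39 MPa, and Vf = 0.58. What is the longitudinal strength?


sigma_1 = sigma_f*Vf + sigma_m*(1-Vf) = 2717*0.58 + 39*0.42 = 1592.2 MPa

1592.2 MPa


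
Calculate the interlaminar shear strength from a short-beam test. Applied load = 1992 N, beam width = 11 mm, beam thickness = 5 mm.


ILSS = 3F/(4bh) = 3*1992/(4*11*5) = 27.16 MPa

27.16 MPa


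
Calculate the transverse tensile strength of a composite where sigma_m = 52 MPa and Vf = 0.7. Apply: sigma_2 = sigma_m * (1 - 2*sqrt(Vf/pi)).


factor = 1 - 2*sqrt(0.7/pi) = 0.0559
sigma_2 = 52 * 0.0559 = 2.91 MPa

2.91 MPa


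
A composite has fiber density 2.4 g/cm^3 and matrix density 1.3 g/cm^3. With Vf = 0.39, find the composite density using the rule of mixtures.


rho_c = rho_f*Vf + rho_m*(1-Vf) = 2.4*0.39 + 1.3*0.61 = 1.729 g/cm^3

1.729 g/cm^3


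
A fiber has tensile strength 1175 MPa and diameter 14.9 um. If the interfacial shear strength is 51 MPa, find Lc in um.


Lc = sigma_f * d / (2 * tau_i) = 1175 * 14.9 / (2 * 51) = 171.6 um

171.6 um


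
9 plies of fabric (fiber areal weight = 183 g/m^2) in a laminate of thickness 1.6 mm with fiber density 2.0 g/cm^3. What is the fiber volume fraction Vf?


Vf = n * FAW / (rho_f * h * 1000) = 9 * 183 / (2.0 * 1.6 * 1000) = 0.5147

0.5147


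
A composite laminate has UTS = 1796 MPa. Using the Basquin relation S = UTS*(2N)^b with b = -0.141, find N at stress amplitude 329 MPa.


N = 0.5 * (S/UTS)^(1/b) = 0.5 * (329/1796)^(1/-0.141) = 84470.2115 cycles

84470.2115 cycles


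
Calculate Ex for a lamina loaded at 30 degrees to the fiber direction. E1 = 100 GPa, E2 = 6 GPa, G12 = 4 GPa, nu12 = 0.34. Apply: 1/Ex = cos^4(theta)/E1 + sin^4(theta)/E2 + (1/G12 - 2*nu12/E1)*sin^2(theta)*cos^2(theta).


cos^4(30) = 0.5625, sin^4(30) = 0.0625, sin^2(30)*cos^2(30) = 0.1875
1/G12 - 2*nu12/E1 = 1/4 - 2*0.34/100 = 0.2432 GPa^-1
1/Ex = 0.5625/100 + 0.0625/6 + 0.2432*0.1875 = 0.0616417 GPa^-1
Ex = 16.22 GPa

16.22 GPa


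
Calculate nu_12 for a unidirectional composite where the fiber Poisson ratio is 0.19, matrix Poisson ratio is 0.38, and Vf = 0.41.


nu_12 = nu_f*Vf + nu_m*(1-Vf) = 0.19*0.41 + 0.38*0.59 = 0.3021

0.3021


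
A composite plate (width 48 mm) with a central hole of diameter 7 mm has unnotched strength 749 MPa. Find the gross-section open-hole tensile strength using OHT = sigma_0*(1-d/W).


OHT = sigma_0*(1-d/W) = 749*(1-7/48) = 639.8 MPa

639.8 MPa


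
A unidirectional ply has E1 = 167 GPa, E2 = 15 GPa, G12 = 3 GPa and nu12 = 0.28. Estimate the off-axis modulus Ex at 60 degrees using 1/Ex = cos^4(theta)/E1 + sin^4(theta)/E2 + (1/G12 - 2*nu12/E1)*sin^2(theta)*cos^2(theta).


cos^4(60) = 0.0625, sin^4(60) = 0.5625, sin^2(60)*cos^2(60) = 0.1875
1/G12 - 2*nu12/E1 = 1/3 - 2*0.28/167 = 0.32998 GPa^-1
1/Ex = 0.0625/167 + 0.5625/15 + 0.32998*0.1875 = 0.0997455 GPa^-1
Ex = 10.03 GPa

10.03 GPa


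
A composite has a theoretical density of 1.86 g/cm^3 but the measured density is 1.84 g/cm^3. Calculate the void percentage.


Void% = (rho_theo - rho_actual)/rho_theo * 100 = (1.86 - 1.84)/1.86 * 100 = 1.08%

1.08%


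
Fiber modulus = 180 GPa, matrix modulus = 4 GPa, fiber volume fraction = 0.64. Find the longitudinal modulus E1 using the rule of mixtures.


E1 = Ef*Vf + Em*(1-Vf) = 180*0.64 + 4*0.36 = 116.64 GPa

116.64 GPa


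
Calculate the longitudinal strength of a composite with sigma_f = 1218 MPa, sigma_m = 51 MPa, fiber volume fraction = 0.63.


sigma_1 = sigma_f*Vf + sigma_m*(1-Vf) = 1218*0.63 + 51*0.37 = 786.2 MPa

786.2 MPa


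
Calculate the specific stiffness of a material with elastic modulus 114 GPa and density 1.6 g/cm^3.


Specific stiffness = E/rho = 114/1.6 = 71.3 GPa/(g/cm^3)

71.3 GPa/(g/cm^3)


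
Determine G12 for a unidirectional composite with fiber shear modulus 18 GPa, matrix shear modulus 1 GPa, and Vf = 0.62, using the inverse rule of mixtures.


1/G12 = Vf/Gf + (1-Vf)/Gm = 0.62/18 + 0.38/1
G12 = 2.41 GPa

2.41 GPa


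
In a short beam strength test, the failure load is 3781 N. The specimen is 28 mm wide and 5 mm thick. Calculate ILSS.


ILSS = 3F/(4bh) = 3*3781/(4*28*5) = 20.26 MPa

20.26 MPa


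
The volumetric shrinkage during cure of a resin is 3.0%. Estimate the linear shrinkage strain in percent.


Linear shrinkage ≈ vol_shrink/3 = 3.0/3 = 1.0%

1.0%


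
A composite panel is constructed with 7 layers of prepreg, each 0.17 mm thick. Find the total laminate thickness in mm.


h = n * t_ply = 7 * 0.17 = 1.19 mm

1.19 mm


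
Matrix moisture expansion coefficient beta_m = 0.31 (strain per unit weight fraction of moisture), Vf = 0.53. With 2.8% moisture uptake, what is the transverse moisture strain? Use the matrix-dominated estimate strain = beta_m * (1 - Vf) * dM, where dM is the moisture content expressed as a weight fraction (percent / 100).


dM = 2.8/100 = 0.028
strain = beta_m * (1-Vf) * dM = 0.31 * 0.47 * 0.028 = 0.0040796

0.0040796


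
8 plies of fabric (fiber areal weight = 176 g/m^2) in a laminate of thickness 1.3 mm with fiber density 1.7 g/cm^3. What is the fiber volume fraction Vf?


Vf = n * FAW / (rho_f * h * 1000) = 8 * 176 / (1.7 * 1.3 * 1000) = 0.6371

0.6371


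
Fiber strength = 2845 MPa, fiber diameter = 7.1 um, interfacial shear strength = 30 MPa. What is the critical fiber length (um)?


Lc = sigma_f * d / (2 * tau_i) = 2845 * 7.1 / (2 * 30) = 336.7 um

336.7 um


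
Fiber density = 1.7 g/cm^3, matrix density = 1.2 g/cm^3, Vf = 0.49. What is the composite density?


rho_c = rho_f*Vf + rho_m*(1-Vf) = 1.7*0.49 + 1.2*0.51 = 1.445 g/cm^3

1.445 g/cm^3


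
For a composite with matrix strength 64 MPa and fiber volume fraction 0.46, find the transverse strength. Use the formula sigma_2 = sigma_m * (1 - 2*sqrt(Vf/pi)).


factor = 1 - 2*sqrt(0.46/pi) = 0.2347
sigma_2 = 64 * 0.2347 = 15.02 MPa

15.02 MPa


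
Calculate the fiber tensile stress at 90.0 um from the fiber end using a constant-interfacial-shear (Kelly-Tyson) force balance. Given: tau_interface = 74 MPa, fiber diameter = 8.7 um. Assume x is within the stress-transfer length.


Force balance: sigma_f * (pi*d^2/4) = tau * (pi*d) * x  ->  sigma_f = 4 * tau * x / d
sigma_f = 4 * 74 * 90.0 / 8.7 = 3062.1 MPa

3062.1 MPa


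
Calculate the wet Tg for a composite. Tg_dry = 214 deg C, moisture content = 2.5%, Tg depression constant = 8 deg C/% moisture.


Tg_wet = Tg_dry - k*moisture = 214 - 8*2.5 = 194.0 deg C

194.0 deg C


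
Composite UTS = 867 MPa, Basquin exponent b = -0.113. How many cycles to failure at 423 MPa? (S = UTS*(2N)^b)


N = 0.5 * (S/UTS)^(1/b) = 0.5 * (423/867)^(1/-0.113) = 286.5424 cycles

286.5424 cycles


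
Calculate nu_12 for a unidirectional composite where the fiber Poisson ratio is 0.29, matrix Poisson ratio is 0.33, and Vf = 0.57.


nu_12 = nu_f*Vf + nu_m*(1-Vf) = 0.29*0.57 + 0.33*0.43 = 0.3072

0.3072


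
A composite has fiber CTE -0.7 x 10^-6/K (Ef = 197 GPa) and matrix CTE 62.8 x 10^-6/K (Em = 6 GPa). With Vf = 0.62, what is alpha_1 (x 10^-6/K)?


E1 = Ef*Vf + Em*(1-Vf) = 124.42
alpha_1 = (alpha_f*Ef*Vf + alpha_m*Em*(1-Vf))/E1 = 0.46 x 10^-6/K

0.46 x 10^-6/K


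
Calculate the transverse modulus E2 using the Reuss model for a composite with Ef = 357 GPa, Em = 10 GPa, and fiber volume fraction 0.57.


1/E2 = Vf/Ef + (1-Vf)/Em = 0.57/357 + 0.43/10
E2 = 22.42 GPa

22.42 GPa


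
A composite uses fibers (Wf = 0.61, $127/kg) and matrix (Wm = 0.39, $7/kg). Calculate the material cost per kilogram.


Cost = cost_f*Wf + cost_m*Wm = 127*0.61 + 7*0.39 = $80.2/kg

$80.2/kg


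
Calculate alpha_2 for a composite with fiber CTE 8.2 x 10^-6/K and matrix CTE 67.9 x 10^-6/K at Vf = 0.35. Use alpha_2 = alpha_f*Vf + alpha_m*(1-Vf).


alpha_2 = alpha_f*Vf + alpha_m*(1-Vf) = 8.2*0.35 + 67.9*0.65 = 47.0 x 10^-6/K

47.0 x 10^-6/K


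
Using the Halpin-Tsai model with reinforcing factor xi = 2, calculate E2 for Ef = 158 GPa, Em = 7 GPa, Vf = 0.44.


eta = (Ef/Em - 1)/(Ef/Em + xi) = (22.5714 - 1)/(22.5714 + 2) = 0.8779
E2 = Em*(1+xi*eta*Vf)/(1-eta*Vf) = 20.22 GPa

20.22 GPa


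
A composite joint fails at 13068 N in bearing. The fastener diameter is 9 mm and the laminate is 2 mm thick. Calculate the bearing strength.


sigma_br = F/(d*h) = 13068/(9*2) = 726.0 MPa

726.0 MPa


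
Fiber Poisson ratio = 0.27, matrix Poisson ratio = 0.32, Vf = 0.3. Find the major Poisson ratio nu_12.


nu_12 = nu_f*Vf + nu_m*(1-Vf) = 0.27*0.3 + 0.32*0.7 = 0.305

0.305


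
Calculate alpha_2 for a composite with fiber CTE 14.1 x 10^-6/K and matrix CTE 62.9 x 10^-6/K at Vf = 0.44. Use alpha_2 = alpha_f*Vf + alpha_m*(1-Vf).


alpha_2 = alpha_f*Vf + alpha_m*(1-Vf) = 14.1*0.44 + 62.9*0.56 = 41.4 x 10^-6/K

41.4 x 10^-6/K


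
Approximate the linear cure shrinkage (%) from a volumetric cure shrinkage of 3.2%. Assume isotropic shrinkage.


Linear shrinkage ≈ vol_shrink/3 = 3.2/3 = 1.067%

1.067%


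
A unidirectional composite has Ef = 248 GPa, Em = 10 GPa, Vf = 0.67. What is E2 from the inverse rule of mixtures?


1/E2 = Vf/Ef + (1-Vf)/Em = 0.67/248 + 0.33/10
E2 = 28.01 GPa

28.01 GPa


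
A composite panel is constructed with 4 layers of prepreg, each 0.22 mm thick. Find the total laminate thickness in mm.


h = n * t_ply = 4 * 0.22 = 0.88 mm

0.88 mm


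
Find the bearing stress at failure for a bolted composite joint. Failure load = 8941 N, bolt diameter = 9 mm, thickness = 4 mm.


sigma_br = F/(d*h) = 8941/(9*4) = 248.4 MPa

248.4 MPa


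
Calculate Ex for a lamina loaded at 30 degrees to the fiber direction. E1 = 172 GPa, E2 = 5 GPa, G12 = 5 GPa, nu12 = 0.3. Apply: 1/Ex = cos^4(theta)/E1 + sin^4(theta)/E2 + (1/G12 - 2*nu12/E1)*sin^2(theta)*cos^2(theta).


cos^4(30) = 0.5625, sin^4(30) = 0.0625, sin^2(30)*cos^2(30) = 0.1875
1/G12 - 2*nu12/E1 = 1/5 - 2*0.3/172 = 0.196512 GPa^-1
1/Ex = 0.5625/172 + 0.0625/5 + 0.196512*0.1875 = 0.0526163 GPa^-1
Ex = 19.01 GPa

19.01 GPa


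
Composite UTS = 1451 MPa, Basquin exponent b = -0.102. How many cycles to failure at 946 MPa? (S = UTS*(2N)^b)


N = 0.5 * (S/UTS)^(1/b) = 0.5 * (946/1451)^(1/-0.102) = 33.1365 cycles

33.1365 cycles


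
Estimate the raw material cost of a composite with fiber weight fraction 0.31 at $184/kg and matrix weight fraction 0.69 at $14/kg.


Cost = cost_f*Wf + cost_m*Wm = 184*0.31 + 14*0.69 = $66.7/kg

$66.7/kg


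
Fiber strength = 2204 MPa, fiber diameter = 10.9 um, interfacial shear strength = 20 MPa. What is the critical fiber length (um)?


Lc = sigma_f * d / (2 * tau_i) = 2204 * 10.9 / (2 * 20) = 600.6 um

600.6 um


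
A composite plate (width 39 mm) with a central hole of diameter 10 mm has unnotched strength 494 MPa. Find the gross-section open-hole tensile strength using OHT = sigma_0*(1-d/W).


OHT = sigma_0*(1-d/W) = 494*(1-10/39) = 367.3 MPa

367.3 MPa


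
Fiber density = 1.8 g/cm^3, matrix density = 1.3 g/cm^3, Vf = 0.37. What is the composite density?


rho_c = rho_f*Vf + rho_m*(1-Vf) = 1.8*0.37 + 1.3*0.63 = 1.485 g/cm^3

1.485 g/cm^3


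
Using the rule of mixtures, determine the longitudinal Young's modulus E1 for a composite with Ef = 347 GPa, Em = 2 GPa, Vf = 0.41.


E1 = Ef*Vf + Em*(1-Vf) = 347*0.41 + 2*0.59 = 143.45 GPa

143.45 GPa


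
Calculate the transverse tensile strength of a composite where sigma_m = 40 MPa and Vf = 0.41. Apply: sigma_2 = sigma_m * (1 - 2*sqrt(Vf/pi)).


factor = 1 - 2*sqrt(0.41/pi) = 0.2775
sigma_2 = 40 * 0.2775 = 11.1 MPa

11.1 MPa


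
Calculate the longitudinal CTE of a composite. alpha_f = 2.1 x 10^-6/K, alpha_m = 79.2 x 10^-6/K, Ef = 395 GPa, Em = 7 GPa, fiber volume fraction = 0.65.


E1 = Ef*Vf + Em*(1-Vf) = 259.2
alpha_1 = (alpha_f*Ef*Vf + alpha_m*Em*(1-Vf))/E1 = 2.83 x 10^-6/K

2.83 x 10^-6/K


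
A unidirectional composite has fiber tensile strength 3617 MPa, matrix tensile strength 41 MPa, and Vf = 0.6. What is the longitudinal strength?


sigma_1 = sigma_f*Vf + sigma_m*(1-Vf) = 3617*0.6 + 41*0.4 = 2186.6 MPa

2186.6 MPa


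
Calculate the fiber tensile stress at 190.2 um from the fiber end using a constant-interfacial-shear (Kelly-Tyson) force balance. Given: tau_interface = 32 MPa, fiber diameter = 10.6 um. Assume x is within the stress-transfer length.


Force balance: sigma_f * (pi*d^2/4) = tau * (pi*d) * x  ->  sigma_f = 4 * tau * x / d
sigma_f = 4 * 32 * 190.2 / 10.6 = 2296.8 MPa

2296.8 MPa


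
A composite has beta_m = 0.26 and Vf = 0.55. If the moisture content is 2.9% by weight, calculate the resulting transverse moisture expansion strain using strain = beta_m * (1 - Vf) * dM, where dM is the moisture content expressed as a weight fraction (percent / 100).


dM = 2.9/100 = 0.029
strain = beta_m * (1-Vf) * dM = 0.26 * 0.45 * 0.029 = 0.003393

0.003393


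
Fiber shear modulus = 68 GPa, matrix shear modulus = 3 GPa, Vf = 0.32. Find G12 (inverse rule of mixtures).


1/G12 = Vf/Gf + (1-Vf)/Gm = 0.32/68 + 0.68/3
G12 = 4.32 GPa

4.32 GPa


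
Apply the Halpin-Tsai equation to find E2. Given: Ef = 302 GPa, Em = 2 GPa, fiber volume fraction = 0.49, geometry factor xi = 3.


eta = (Ef/Em - 1)/(Ef/Em + xi) = (151.0 - 1)/(151.0 + 3) = 0.974
E2 = Em*(1+xi*eta*Vf)/(1-eta*Vf) = 9.3 GPa

9.3 GPa


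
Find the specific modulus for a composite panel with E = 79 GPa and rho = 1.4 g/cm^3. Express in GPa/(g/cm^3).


Specific stiffness = E/rho = 79/1.4 = 56.4 GPa/(g/cm^3)

56.4 GPa/(g/cm^3)


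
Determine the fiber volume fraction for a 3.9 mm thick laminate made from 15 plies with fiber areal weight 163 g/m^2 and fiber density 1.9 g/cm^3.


Vf = n * FAW / (rho_f * h * 1000) = 15 * 163 / (1.9 * 3.9 * 1000) = 0.33

0.33


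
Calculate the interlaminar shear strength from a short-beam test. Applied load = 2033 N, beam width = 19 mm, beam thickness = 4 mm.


ILSS = 3F/(4bh) = 3*2033/(4*19*4) = 20.06 MPa

20.06 MPa


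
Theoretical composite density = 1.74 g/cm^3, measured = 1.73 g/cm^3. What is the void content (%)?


Void% = (rho_theo - rho_actual)/rho_theo * 100 = (1.74 - 1.73)/1.74 * 100 = 0.57%

0.57%


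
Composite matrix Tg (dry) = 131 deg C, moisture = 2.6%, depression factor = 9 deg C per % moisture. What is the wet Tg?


Tg_wet = Tg_dry - k*moisture = 131 - 9*2.6 = 107.6 deg C

107.6 deg C


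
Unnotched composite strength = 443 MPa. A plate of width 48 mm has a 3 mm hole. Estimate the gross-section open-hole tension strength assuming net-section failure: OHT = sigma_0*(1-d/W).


OHT = sigma_0*(1-d/W) = 443*(1-3/48) = 415.3 MPa

415.3 MPa


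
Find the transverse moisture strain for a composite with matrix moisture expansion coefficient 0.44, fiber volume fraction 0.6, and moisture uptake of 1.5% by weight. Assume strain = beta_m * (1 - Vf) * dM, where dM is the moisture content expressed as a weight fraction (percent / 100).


dM = 1.5/100 = 0.015
strain = beta_m * (1-Vf) * dM = 0.44 * 0.4 * 0.015 = 0.00264

0.00264


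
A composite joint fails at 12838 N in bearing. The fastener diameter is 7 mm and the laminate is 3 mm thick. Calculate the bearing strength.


sigma_br = F/(d*h) = 12838/(7*3) = 611.3 MPa

611.3 MPa


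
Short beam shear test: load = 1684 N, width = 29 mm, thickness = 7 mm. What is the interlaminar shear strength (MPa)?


ILSS = 3F/(4bh) = 3*1684/(4*29*7) = 6.22 MPa

6.22 MPa


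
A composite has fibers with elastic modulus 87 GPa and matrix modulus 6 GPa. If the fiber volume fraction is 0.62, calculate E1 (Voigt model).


E1 = Ef*Vf + Em*(1-Vf) = 87*0.62 + 6*0.38 = 56.22 GPa

56.22 GPa


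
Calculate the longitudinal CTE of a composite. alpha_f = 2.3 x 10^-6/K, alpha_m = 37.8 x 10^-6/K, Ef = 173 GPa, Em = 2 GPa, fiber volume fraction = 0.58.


E1 = Ef*Vf + Em*(1-Vf) = 101.18
alpha_1 = (alpha_f*Ef*Vf + alpha_m*Em*(1-Vf))/E1 = 2.59 x 10^-6/K

2.59 x 10^-6/K


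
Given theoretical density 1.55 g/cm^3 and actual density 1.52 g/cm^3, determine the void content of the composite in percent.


Void% = (rho_theo - rho_actual)/rho_theo * 100 = (1.55 - 1.52)/1.55 * 100 = 1.94%

1.94%


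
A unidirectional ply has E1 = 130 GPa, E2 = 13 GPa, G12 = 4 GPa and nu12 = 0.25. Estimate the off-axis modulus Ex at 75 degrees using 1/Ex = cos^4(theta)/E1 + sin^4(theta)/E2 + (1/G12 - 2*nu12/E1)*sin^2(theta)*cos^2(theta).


cos^4(75) = 0.004487, sin^4(75) = 0.870513, sin^2(75)*cos^2(75) = 0.0625
1/G12 - 2*nu12/E1 = 1/4 - 2*0.25/130 = 0.246154 GPa^-1
1/Ex = 0.004487/130 + 0.870513/13 + 0.246154*0.0625 = 0.0823816 GPa^-1
Ex = 12.14 GPa

12.14 GPa


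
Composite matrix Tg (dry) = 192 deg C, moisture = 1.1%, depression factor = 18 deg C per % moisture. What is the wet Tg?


Tg_wet = Tg_dry - k*moisture = 192 - 18*1.1 = 172.2 deg C

172.2 deg C


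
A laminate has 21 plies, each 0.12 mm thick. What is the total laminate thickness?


h = n * t_ply = 21 * 0.12 = 2.52 mm

2.52 mm


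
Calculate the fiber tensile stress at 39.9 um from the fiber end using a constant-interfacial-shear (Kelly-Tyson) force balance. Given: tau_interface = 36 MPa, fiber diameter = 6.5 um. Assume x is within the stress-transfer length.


Force balance: sigma_f * (pi*d^2/4) = tau * (pi*d) * x  ->  sigma_f = 4 * tau * x / d
sigma_f = 4 * 36 * 39.9 / 6.5 = 883.9 MPa

883.9 MPa


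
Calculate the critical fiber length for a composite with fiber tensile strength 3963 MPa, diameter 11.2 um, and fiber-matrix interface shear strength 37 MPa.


Lc = sigma_f * d / (2 * tau_i) = 3963 * 11.2 / (2 * 37) = 599.8 um

599.8 um


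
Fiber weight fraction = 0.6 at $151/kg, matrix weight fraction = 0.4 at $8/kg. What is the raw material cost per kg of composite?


Cost = cost_f*Wf + cost_m*Wm = 151*0.6 + 8*0.4 = $93.8/kg

$93.8/kg


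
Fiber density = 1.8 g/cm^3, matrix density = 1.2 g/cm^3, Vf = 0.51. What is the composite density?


rho_c = rho_f*Vf + rho_m*(1-Vf) = 1.8*0.51 + 1.2*0.49 = 1.506 g/cm^3

1.506 g/cm^3


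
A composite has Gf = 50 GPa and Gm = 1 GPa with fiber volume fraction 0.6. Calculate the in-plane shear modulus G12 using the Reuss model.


1/G12 = Vf/Gf + (1-Vf)/Gm = 0.6/50 + 0.4/1
G12 = 2.43 GPa

2.43 GPa


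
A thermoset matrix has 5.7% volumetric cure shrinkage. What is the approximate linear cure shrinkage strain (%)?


Linear shrinkage ≈ vol_shrink/3 = 5.7/3 = 1.9%

1.9%


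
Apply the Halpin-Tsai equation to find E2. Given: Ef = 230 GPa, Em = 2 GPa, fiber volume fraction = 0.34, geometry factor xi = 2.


eta = (Ef/Em - 1)/(Ef/Em + xi) = (115.0 - 1)/(115.0 + 2) = 0.9744
E2 = Em*(1+xi*eta*Vf)/(1-eta*Vf) = 4.97 GPa

4.97 GPa


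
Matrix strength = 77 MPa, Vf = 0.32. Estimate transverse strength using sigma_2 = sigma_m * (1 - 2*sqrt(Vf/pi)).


factor = 1 - 2*sqrt(0.32/pi) = 0.3617
sigma_2 = 77 * 0.3617 = 27.85 MPa

27.85 MPa


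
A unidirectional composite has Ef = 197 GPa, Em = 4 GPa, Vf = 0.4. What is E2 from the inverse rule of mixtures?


1/E2 = Vf/Ef + (1-Vf)/Em = 0.4/197 + 0.6/4
E2 = 6.58 GPa

6.58 GPa


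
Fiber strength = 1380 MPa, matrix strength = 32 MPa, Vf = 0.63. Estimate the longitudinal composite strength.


sigma_1 = sigma_f*Vf + sigma_m*(1-Vf) = 1380*0.63 + 32*0.37 = 881.2 MPa

881.2 MPa


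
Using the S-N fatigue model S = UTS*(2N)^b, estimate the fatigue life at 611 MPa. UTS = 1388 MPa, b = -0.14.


N = 0.5 * (S/UTS)^(1/b) = 0.5 * (611/1388)^(1/-0.14) = 175.5152 cycles

175.5152 cycles


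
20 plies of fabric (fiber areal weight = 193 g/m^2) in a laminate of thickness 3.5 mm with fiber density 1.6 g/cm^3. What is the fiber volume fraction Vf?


Vf = n * FAW / (rho_f * h * 1000) = 20 * 193 / (1.6 * 3.5 * 1000) = 0.6893

0.6893


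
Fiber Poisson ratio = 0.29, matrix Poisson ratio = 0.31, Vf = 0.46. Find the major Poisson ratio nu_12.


nu_12 = nu_f*Vf + nu_m*(1-Vf) = 0.29*0.46 + 0.31*0.54 = 0.3008

0.3008


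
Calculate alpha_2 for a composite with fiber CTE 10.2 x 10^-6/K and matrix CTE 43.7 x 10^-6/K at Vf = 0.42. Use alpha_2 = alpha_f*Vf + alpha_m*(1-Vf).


alpha_2 = alpha_f*Vf + alpha_m*(1-Vf) = 10.2*0.42 + 43.7*0.58 = 29.6 x 10^-6/K

29.6 x 10^-6/K


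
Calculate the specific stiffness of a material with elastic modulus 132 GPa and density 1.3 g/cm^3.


Specific stiffness = E/rho = 132/1.3 = 101.5 GPa/(g/cm^3)

101.5 GPa/(g/cm^3)


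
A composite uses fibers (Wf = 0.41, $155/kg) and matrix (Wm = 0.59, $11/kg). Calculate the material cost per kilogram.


Cost = cost_f*Wf + cost_m*Wm = 155*0.41 + 11*0.59 = $70.04/kg

$70.04/kg


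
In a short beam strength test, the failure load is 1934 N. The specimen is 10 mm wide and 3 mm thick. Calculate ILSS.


ILSS = 3F/(4bh) = 3*1934/(4*10*3) = 48.35 MPa

48.35 MPa


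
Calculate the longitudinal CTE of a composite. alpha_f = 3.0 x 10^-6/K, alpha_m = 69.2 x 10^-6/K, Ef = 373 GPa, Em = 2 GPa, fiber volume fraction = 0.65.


E1 = Ef*Vf + Em*(1-Vf) = 243.15
alpha_1 = (alpha_f*Ef*Vf + alpha_m*Em*(1-Vf))/E1 = 3.19 x 10^-6/K

3.19 x 10^-6/K


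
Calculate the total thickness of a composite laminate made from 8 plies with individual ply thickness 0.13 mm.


h = n * t_ply = 8 * 0.13 = 1.04 mm

1.04 mm


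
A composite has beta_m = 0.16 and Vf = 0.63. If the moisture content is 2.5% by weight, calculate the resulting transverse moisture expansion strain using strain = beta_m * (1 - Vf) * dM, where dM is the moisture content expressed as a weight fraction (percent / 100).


dM = 2.5/100 = 0.025
strain = beta_m * (1-Vf) * dM = 0.16 * 0.37 * 0.025 = 0.00148

0.00148


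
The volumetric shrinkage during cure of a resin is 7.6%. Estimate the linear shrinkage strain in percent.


Linear shrinkage ≈ vol_shrink/3 = 7.6/3 = 2.533%

2.533%


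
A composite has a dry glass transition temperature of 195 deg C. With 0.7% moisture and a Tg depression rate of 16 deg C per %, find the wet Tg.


Tg_wet = Tg_dry - k*moisture = 195 - 16*0.7 = 183.8 deg C

183.8 deg C
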